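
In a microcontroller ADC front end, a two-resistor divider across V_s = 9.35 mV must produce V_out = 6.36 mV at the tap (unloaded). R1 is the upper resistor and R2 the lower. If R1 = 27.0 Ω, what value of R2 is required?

Required fraction k = V_out/V_s = 0.6802.
R2 = R1 · 0.6802/(1 − 0.6802) = 57.43 Ω.

R2 ≈ 57.4 Ω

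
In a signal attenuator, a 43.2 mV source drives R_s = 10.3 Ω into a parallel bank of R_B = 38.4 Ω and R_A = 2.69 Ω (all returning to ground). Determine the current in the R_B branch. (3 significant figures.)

I ≈ 0.221 mA

Parallel bank: R_p = 1/(1/38.4 + 1/2.69) = 2.514 Ω.
V_A by voltage divider: V_A = 43.2 × 2.514/(10.3 + 2.514) = 8.475 mV.
I(R_B) = V_A / R_B = 8.475/38.4 = 0.2207 mA.
(Equivalently: I_total = 3.371 mA, then current-divider fraction G_k/ΣG = 0.06547.)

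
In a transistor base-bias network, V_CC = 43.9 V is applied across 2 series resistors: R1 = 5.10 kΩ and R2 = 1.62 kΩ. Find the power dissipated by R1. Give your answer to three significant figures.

Series current I = V_CC/ΣR = 43.9/6.720 = 6.533 mA.
V(R1) = I·R = 33.32 V; P = V·I = 33.32 × 6.533 = 217.7 mW.

P ≈ 218 mW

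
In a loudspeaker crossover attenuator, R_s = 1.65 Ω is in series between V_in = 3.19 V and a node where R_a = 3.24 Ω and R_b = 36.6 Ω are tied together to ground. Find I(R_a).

Equivalent of the parallel group: R_p = 2.977 Ω.
V_A by voltage divider: V_A = 3.19 × 2.977/(1.65 + 2.977) = 2.052 V.
I(R_a) = V_A / R_a = 2.052/3.24 = 0.6334 A.

I ≈ 0.633 A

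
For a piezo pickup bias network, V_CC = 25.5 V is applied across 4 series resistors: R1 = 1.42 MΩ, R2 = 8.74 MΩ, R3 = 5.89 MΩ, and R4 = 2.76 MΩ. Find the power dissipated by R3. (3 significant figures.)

P ≈ 10.8 µW

Series current I = V_CC/ΣR = 25.5/18.81 = 1.356 µA.
P(R3) = I²·R3 = (1.356)² × 5.89 = 10.82 µW.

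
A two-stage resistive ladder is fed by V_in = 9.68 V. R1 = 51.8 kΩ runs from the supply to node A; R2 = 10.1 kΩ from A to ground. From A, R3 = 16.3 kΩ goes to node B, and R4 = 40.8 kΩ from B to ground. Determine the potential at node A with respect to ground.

Looking into the second stage from A: R3 + R4 = 57.10 kΩ appears in parallel with R2.
R2 ‖ (R3+R4) = 8.582 kΩ.
V_A = 9.68 × 8.582/(51.8 + 8.582) = 1.376 V.

V_A ≈ 1.38 V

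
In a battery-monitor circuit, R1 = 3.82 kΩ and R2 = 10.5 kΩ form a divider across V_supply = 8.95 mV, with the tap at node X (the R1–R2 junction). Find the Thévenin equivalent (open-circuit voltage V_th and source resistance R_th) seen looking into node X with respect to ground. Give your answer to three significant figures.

V_th ≈ 6.56 mV, R_th ≈ 2.80 kΩ

With X open, the divider is unloaded: V_th = 8.95 × 10.5/14.32 = 6.562 mV.
Looking into X with the source shorted: R_th = R1·R2/(R1+R2) = 3.820 × 10.5/14.32 = 2.801 kΩ.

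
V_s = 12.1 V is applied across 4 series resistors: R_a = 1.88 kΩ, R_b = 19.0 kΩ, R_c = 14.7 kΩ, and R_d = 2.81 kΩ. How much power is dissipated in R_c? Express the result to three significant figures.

P ≈ 1.46 mW

ΣR = 38.39 kΩ → I = 12.1/38.39 = 0.3152 mA.
V(R_c) = I·R = 4.633 V; P = V·I = 4.633 × 0.3152 = 1.460 mW.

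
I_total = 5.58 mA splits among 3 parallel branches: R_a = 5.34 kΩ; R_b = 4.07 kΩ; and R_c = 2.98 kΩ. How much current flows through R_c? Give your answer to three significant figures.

ΣG = 1/5.34 + 1/4.07 + 1/2.98 = 0.7685.
By the current-divider rule, I = I_total · G_k/ΣG = 5.58 × 0.4366 = 2.436 mA.

I ≈ 2.44 mA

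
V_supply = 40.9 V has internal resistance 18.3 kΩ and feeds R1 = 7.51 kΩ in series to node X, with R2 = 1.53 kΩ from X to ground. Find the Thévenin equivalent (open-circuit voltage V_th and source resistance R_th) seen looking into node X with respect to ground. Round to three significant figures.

V_th ≈ 2.29 V, R_th ≈ 1.44 kΩ

R1' = 18.3 + 7.51 = 25.81 kΩ (source resistance + R1).
With X open, the divider is unloaded: V_th = 40.9 × 1.53/27.34 = 2.289 V.
Zeroing V_supply shorts the top of R1' to ground, so R_th = R1' ‖ R2 = 1.444 kΩ.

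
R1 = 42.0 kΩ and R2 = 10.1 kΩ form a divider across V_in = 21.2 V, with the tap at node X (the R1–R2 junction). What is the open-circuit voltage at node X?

V_th ≈ 4.11 V

V_th is the unloaded tap voltage: V_in · R2/(R1+R2) = 21.2 × 0.1939 = 4.110 V.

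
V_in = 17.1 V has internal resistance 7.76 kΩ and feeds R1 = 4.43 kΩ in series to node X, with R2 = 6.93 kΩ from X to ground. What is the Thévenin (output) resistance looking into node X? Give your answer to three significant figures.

R_th ≈ 4.42 kΩ

R1' = 7.76 + 4.43 = 12.19 kΩ (source resistance + R1).
With V_in suppressed (replaced by a short), R_th = R1' ‖ R2 = (12.19 × 6.93)/(12.19 + 6.93) = 4.418 kΩ.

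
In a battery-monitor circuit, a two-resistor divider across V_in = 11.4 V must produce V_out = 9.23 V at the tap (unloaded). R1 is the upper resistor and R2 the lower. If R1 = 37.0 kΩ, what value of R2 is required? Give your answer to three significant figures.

Required fraction k = V_out/V_in = 0.8096.
Rearranging, R2 = R1·k/(1−k) = 37.0 × 4.253 = 157.4 kΩ.

R2 ≈ 157 kΩ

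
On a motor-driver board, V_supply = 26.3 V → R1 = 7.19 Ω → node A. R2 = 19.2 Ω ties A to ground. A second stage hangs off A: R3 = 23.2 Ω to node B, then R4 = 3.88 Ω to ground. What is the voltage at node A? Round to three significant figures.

V_A ≈ 16.0 V

Node A sees R2 in parallel with the series input of stage 2, R3 + R4 = 27.08 Ω.
R2 ‖ (R3+R4) = 11.23 Ω.
So V_A = 26.3 × 0.6098 = 16.04 V.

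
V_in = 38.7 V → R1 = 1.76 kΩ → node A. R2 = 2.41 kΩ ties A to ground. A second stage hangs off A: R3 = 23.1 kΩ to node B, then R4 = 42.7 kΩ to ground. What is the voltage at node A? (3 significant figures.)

V_A ≈ 22.0 V

Node A sees R2 in parallel with the series input of stage 2, R3 + R4 = 65.80 kΩ.
Effective lower resistance at A: R2 ‖ 65.80 = 2.325 kΩ.
First divider: V_A = V_in · 2.325/(1.76 + 2.325) = 22.03 V.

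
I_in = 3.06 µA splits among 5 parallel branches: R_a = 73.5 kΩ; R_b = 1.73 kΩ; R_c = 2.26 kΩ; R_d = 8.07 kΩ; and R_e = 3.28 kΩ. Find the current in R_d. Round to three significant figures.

ΣG = 1/73.5 + 1/1.73 + 1/2.26 + 1/8.07 + 1/3.28 = 1.463.
By the current-divider rule, I = I_in · G_k/ΣG = 3.06 × 0.08470 = 0.2592 µA.

I ≈ 0.259 µA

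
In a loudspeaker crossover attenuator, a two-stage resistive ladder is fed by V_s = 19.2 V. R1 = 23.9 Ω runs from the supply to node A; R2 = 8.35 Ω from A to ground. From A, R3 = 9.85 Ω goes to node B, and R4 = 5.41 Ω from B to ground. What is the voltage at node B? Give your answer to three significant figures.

Node A sees R2 in parallel with the series input of stage 2, R3 + R4 = 15.26 Ω.
Effective lower resistance at A: R2 ‖ 15.26 = 5.397 Ω.
V_A = 19.2 × 5.397/(23.9 + 5.397) = 3.537 V.
Then the unloaded second divider: V_B = V_A × R4/(R3+R4) = 3.537 × 0.3545 = 1.254 V.

V_B ≈ 1.25 V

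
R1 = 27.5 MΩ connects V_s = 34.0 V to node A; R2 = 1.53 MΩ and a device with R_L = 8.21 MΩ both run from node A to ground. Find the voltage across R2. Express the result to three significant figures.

V_out ≈ 1.52 V

The load sits in parallel with R2, giving an effective lower resistance R2' = R2·R_L/(R2+R_L) = 1.290 MΩ.
Now apply the divider: V_out = 34.0 × 0.04480 = 1.523 V.
(Unloaded it would be 1.79 V; the load pulls it down.)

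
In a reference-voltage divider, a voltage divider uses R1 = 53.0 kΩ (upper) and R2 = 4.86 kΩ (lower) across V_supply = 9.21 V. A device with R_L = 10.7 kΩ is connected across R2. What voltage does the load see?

V_out ≈ 0.546 V

R2 ‖ R_L = (4.86 × 10.7)/(4.86 + 10.7) = 3.342 kΩ.
Now apply the divider: V_out = 9.21 × 0.05932 = 0.5463 V.
(Unloaded it would be 0.774 V; the load pulls it down.)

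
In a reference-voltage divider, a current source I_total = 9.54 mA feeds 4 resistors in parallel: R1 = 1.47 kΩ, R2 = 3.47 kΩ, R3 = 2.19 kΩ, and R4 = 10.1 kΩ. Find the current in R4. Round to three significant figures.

I ≈ 0.620 mA

ΣG = 1/1.47 + 1/3.47 + 1/2.19 + 1/10.1 = 1.524.
Current divider: I(R4) = I_total · G_k/ΣG = 9.54 × (0.09901/1.524) = 9.54 × 0.06496 = 0.6198 mA.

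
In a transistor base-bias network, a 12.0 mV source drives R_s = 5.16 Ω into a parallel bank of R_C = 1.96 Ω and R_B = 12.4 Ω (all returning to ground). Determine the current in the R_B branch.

Parallel bank: R_p = 1/(1/1.96 + 1/12.4) = 1.692 Ω.
V_A = 12.0 × 1.692/6.852 = 2.964 mV.
I(R_B) = V_A / R_B = 2.964/12.4 = 0.2390 mA.

I ≈ 0.239 mA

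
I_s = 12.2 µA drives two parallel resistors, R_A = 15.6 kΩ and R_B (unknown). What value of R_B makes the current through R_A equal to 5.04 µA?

R_B ≈ 11.0 kΩ

In a two-way split, I_A/I_s = R_B/(R_A + R_B).
5.04/12.2 = R_B/(R_A + R_B) → R_B = R_A · (0.4131)/(1 − 0.4131) = 15.6 × 0.7039 = 10.98 kΩ.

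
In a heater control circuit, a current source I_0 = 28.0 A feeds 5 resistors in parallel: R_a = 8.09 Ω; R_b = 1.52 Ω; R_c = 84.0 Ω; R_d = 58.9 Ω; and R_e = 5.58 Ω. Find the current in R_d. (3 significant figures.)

I ≈ 0.480 A

Conductances: ΣG = 1/8.09 + 1/1.52 + 1/84.0 + 1/58.9 + 1/5.58 = 0.9896 (1/Ω).
R_d takes the fraction G_k/ΣG = 0.01698/0.9896 = 0.01716, so I = 28.0 × 0.01716 = 0.4804 A.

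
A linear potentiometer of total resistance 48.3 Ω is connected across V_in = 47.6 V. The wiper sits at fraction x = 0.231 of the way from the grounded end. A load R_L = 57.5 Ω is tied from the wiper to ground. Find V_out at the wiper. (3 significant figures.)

V_out ≈ 9.57 V

Split the track: R_lower = x·R_p = 11.16 Ω, R_upper = (1−x)·R_p = 37.14 Ω.
(x·R_p) ‖ R_L = 9.344 Ω.
Then V_out = V_in · 9.344/(37.14 + 9.344) = 9.568 V.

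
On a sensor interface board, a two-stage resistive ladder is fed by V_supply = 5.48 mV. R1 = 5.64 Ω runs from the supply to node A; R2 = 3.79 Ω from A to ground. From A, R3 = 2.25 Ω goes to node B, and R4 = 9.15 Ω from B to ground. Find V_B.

Node A sees R2 in parallel with the series input of stage 2, R3 + R4 = 11.40 Ω.
R2 ‖ (R3+R4) = 2.844 Ω.
V_A = 5.48 × 2.844/(5.64 + 2.844) = 1.837 mV.
V_B = V_A × 0.8026 = 1.475 mV.

V_B ≈ 1.47 mV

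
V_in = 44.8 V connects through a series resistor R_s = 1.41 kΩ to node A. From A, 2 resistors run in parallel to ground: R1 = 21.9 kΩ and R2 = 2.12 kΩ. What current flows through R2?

I ≈ 12.2 mA

Combine the parallel branches: R_p = (1/21.9 + 1/2.12)⁻¹ = 1.933 kΩ.
Node voltage V_A = V_in · R_p/(R_s + R_p) = 44.8 × 0.5782 = 25.90 V.
Branch current I = V_A/R2 = 25.90/2.12 = 12.22 mA.
(Check via current divider: I_total = 13.40 mA; share G_k/ΣG = 0.9117 → same result.)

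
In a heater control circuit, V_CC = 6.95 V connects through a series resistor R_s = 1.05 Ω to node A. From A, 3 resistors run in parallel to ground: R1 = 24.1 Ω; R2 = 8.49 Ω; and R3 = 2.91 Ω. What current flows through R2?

I ≈ 0.536 A

Parallel bank: R_p = 1/(1/24.1 + 1/8.49 + 1/2.91) = 1.988 Ω.
V_A = 6.95 × 1.988/3.038 = 4.548 V.
I(R2) = V_A / R2 = 4.548/8.49 = 0.5357 A.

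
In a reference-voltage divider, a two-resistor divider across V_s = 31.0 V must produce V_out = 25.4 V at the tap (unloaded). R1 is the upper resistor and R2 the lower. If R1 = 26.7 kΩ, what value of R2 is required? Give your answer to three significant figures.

Required fraction k = V_out/V_s = 0.8194.
So R2 = R1 · V_out/(V_s − V_out) = 26.7 × 25.4/(31.0 − 25.4) = 26.7 × 4.536 = 121.1 kΩ.

R2 ≈ 121 kΩ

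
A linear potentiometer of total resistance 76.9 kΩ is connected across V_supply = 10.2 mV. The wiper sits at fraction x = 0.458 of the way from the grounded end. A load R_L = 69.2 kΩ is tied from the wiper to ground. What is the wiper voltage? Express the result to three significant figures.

V_out ≈ 3.66 mV

The pot divides into 41.68 kΩ above the wiper and 35.22 kΩ below.
Lower segment in parallel with the load: 35.22 ‖ 69.2 = 23.34 kΩ.
Loaded-divider output: V_out = 10.2 × 0.3590 = 3.662 mV.
(Unloaded: V_out = x·V_supply = 4.67 mV.)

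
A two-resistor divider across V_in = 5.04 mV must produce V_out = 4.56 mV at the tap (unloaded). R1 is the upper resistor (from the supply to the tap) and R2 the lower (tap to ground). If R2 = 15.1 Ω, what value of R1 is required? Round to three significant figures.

R1 ≈ 1.59 Ω

The divider ratio is R2/(R1+R2) = 4.56/5.04 = 0.9048.
R1 = R2·(1/k − 1) = 15.1 × 0.1053 = 1.589 Ω.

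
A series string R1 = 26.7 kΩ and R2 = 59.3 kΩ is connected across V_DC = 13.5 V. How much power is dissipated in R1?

The common current is I = 13.5/86.00 = 0.1570 mA.
P = I²R = 0.02464 × 26.7 = 0.6579 mW.

P ≈ 0.658 mW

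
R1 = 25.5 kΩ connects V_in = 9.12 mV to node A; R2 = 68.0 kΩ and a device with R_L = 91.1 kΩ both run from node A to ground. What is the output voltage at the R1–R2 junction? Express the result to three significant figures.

R2 ‖ R_L = (68.0 × 91.1)/(68.0 + 91.1) = 38.94 kΩ.
Now apply the divider: V_out = 9.12 × 0.6043 = 5.511 mV.
(Unloaded it would be 6.63 mV; the load pulls it down.)

V_out ≈ 5.51 mV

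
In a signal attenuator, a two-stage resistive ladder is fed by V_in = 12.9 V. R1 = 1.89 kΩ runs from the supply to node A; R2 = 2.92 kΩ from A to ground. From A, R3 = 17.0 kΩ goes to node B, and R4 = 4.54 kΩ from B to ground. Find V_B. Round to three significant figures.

Node A sees R2 in parallel with the series input of stage 2, R3 + R4 = 21.54 kΩ.
Effective lower resistance at A: R2 ‖ 21.54 = 2.571 kΩ.
First divider: V_A = V_in · 2.571/(1.89 + 2.571) = 7.435 V.
Stage 2 is unloaded, so V_B = V_A · R4/(R3+R4) = 7.435 × 4.54/21.54 = 1.567 V.

V_B ≈ 1.57 V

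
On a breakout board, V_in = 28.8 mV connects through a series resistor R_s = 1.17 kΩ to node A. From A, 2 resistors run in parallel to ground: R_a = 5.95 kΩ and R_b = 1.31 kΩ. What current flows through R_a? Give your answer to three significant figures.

I ≈ 2.32 µA

Parallel bank: R_p = 1/(1/5.95 + 1/1.31) = 1.074 kΩ.
Node voltage V_A = V_in · R_p/(R_s + R_p) = 28.8 × 0.4785 = 13.78 mV.
Branch current I = V_A/R_a = 13.78/5.95 = 2.316 µA.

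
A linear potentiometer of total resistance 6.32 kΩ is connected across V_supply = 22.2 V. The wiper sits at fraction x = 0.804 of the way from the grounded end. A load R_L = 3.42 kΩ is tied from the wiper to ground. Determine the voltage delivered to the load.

V_out ≈ 13.8 V

The pot divides into 1.239 kΩ above the wiper and 5.081 kΩ below.
R_L loads the lower segment: effective lower R = 2.044 kΩ.
V_out = 22.2 × 2.044/(1.239 + 2.044) = 13.82 V.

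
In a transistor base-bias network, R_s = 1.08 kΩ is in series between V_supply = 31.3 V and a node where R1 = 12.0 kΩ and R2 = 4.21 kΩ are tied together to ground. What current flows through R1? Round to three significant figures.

I ≈ 1.94 mA

Equivalent of the parallel group: R_p = 3.117 kΩ.
V_A = 31.3 × 3.117/4.197 = 23.24 V.
Branch current I = V_A/R1 = 23.24/12.0 = 1.937 mA.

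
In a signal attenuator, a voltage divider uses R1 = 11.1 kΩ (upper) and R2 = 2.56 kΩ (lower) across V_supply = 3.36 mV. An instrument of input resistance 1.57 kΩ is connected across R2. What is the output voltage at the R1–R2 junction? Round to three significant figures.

V_out ≈ 0.271 mV

First combine the lower leg with the load: R2 ‖ R_L = 0.9732 kΩ.
Voltage divider with the loaded lower leg: V_out = 3.36 × 0.9732/(11.1 + 0.9732) = 3.36 × 0.08061 = 0.2708 mV.
(Unloaded it would be 0.630 mV; the load pulls it down.)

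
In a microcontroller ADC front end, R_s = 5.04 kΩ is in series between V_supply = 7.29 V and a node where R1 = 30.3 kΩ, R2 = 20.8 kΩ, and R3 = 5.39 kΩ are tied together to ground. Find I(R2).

Combine the parallel branches: R_p = (1/30.3 + 1/20.8 + 1/5.39)⁻¹ = 3.751 kΩ.
V_A = 7.29 × 3.751/8.791 = 3.110 V.
I(R2) = V_A / R2 = 3.110/20.8 = 0.1495 mA.

I ≈ 0.150 mA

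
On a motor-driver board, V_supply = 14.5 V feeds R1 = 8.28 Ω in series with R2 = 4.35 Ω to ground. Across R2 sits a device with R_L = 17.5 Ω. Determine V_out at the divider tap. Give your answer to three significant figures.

The load sits in parallel with R2, giving an effective lower resistance R2' = R2·R_L/(R2+R_L) = 3.484 Ω.
Voltage divider with the loaded lower leg: V_out = 14.5 × 3.484/(8.28 + 3.484) = 14.5 × 0.2962 = 4.294 V.

V_out ≈ 4.29 V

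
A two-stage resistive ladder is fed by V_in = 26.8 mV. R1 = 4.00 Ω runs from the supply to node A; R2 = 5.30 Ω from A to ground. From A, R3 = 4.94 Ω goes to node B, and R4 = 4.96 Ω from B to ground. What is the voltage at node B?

V_B ≈ 6.22 mV

Looking into the second stage from A: R3 + R4 = 9.900 Ω appears in parallel with R2.
R2 ‖ (R3+R4) = 3.452 Ω.
So V_A = 26.8 × 0.4632 = 12.41 mV.
Stage 2 is unloaded, so V_B = V_A · R4/(R3+R4) = 12.41 × 4.96/9.900 = 6.220 mV.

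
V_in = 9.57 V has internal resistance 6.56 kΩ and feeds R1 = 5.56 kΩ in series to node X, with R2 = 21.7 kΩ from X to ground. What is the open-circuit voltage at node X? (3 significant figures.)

V_th ≈ 6.14 V

R1' = 6.56 + 5.56 = 12.12 kΩ (source resistance + R1).
V_th is the unloaded tap voltage: V_in · R2/(R1'+R2) = 9.57 × 0.6416 = 6.140 V.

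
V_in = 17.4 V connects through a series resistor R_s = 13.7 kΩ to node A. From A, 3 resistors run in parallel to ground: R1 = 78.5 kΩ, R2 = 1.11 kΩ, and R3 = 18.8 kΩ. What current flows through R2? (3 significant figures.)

Parallel bank: R_p = 1/(1/78.5 + 1/1.11 + 1/18.8) = 1.034 kΩ.
Node voltage V_A = V_in · R_p/(R_s + R_p) = 17.4 × 0.07020 = 1.221 V.
Branch current I = V_A/R2 = 1.221/1.11 = 1.100 mA.
(Check via current divider: I_total = 1.181 mA; share G_k/ΣG = 0.9318 → same result.)

I ≈ 1.10 mA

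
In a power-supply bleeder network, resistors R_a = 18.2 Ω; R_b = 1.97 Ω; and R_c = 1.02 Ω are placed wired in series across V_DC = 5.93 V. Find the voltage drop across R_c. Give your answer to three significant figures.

V ≈ 0.285 V

Total series resistance ΣR = 18.2 + 1.97 + 1.02 = 21.19 Ω.
Voltage divider: V = V_DC · (1.020 / 21.19) = 5.93 × 0.04814 = 0.2854 V.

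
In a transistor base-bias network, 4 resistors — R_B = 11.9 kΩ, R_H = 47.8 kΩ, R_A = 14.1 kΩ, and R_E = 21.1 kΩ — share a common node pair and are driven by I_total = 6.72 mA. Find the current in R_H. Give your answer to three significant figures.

I ≈ 0.630 mA

Conductances: ΣG = 1/11.9 + 1/47.8 + 1/14.1 + 1/21.1 = 0.2233 (1/kΩ).
Current divider: I(R_H) = I_total · G_k/ΣG = 6.72 × (0.02092/0.2233) = 6.72 × 0.09370 = 0.6297 mA.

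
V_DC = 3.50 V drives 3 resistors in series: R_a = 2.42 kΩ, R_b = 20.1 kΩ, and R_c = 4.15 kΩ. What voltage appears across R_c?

V ≈ 0.545 V

Total series resistance ΣR = 2.42 + 20.1 + 4.15 = 26.67 kΩ.
V = V_DC · R/ΣR = 3.50 × 0.1556 = 0.5446 V.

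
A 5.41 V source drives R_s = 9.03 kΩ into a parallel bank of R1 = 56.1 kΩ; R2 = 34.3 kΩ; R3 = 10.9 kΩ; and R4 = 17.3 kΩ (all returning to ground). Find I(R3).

Equivalent of the parallel group: R_p = 5.088 kΩ.
V_A = 5.41 × 5.088/14.12 = 1.950 V.
Branch current I = V_A/R3 = 1.950/10.9 = 0.1789 mA.
(Check via current divider: I_total = 0.3832 mA; share G_k/ΣG = 0.4668 → same result.)

I ≈ 0.179 mA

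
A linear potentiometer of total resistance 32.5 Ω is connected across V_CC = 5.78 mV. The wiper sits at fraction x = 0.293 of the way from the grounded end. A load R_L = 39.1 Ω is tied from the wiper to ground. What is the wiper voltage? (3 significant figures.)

V_out ≈ 1.44 mV

Split the track: R_lower = x·R_p = 9.522 Ω, R_upper = (1−x)·R_p = 22.98 Ω.
Lower segment in parallel with the load: 9.522 ‖ 39.1 = 7.658 Ω.
V_out = 5.78 × 7.658/(22.98 + 7.658) = 1.445 mV.
(Unloaded: V_out = x·V_CC = 1.69 mV.)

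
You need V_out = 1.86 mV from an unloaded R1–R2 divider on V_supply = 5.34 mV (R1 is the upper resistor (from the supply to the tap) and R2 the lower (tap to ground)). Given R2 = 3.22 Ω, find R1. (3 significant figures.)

V_out/V_supply = R2/(R1+R2) = 0.3483.
Rearranging, R1 = R2·(1−k)/k = 3.22 × 1.871 = 6.025 Ω.

R1 ≈ 6.02 Ω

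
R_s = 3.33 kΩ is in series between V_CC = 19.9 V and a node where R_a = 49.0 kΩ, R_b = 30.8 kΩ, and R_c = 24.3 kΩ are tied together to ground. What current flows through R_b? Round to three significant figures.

Combine the parallel branches: R_p = (1/49.0 + 1/30.8 + 1/24.3)⁻¹ = 10.64 kΩ.
V_A by voltage divider: V_A = 19.9 × 10.64/(3.33 + 10.64) = 15.15 V.
Branch current I = V_A/R_b = 15.15/30.8 = 0.4920 mA.

I ≈ 0.492 mA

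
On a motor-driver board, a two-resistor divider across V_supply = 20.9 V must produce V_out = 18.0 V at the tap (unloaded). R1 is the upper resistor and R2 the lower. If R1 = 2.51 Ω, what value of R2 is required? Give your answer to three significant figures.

V_out/V_supply = R2/(R1+R2) = 0.8612.
Rearranging, R2 = R1·k/(1−k) = 2.51 × 6.207 = 15.58 Ω.

R2 ≈ 15.6 Ω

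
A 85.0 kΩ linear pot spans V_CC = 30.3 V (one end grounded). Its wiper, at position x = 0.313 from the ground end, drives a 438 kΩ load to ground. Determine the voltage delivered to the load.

The pot divides into 58.40 kΩ above the wiper and 26.61 kΩ below.
R_L loads the lower segment: effective lower R = 25.08 kΩ.
V_out = 30.3 × 25.08/(58.40 + 25.08) = 9.104 V.

V_out ≈ 9.10 V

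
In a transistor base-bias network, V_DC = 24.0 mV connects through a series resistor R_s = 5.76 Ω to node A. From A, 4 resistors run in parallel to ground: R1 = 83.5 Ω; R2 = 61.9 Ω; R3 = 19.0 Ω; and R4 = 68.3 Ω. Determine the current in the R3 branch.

Equivalent of the parallel group: R_p = 10.48 Ω.
V_A = 24.0 × 10.48/16.24 = 15.49 mV.
I(R3) = V_A / R3 = 15.49/19.0 = 0.8152 mA.

I ≈ 0.815 mA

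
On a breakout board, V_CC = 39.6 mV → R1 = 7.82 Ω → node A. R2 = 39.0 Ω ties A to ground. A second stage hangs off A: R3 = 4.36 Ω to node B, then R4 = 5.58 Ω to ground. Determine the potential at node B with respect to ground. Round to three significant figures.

V_B ≈ 11.2 mV

The second stage (R3 + R4 = 9.940 Ω) loads node A in parallel with R2.
Effective lower resistance at A: R2 ‖ 9.940 = 7.921 Ω.
First divider: V_A = V_CC · 7.921/(7.82 + 7.921) = 19.93 mV.
Stage 2 is unloaded, so V_B = V_A · R4/(R3+R4) = 19.93 × 5.58/9.940 = 11.19 mV.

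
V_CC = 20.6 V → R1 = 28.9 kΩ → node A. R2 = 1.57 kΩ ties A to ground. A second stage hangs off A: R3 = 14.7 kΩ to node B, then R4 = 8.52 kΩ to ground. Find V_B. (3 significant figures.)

Looking into the second stage from A: R3 + R4 = 23.22 kΩ appears in parallel with R2.
R2 ‖ (R3+R4) = 1.471 kΩ.
V_A = 20.6 × 1.471/(28.9 + 1.471) = 0.9975 V.
Then the unloaded second divider: V_B = V_A × R4/(R3+R4) = 0.9975 × 0.3669 = 0.3660 V.

V_B ≈ 0.366 V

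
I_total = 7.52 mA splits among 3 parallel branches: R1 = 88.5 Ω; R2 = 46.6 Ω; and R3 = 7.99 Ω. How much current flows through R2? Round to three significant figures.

I ≈ 1.02 mA

Conductances: ΣG = 1/88.5 + 1/46.6 + 1/7.99 = 0.1579 (1/Ω).
Current divider: I(R2) = I_total · G_k/ΣG = 7.52 × (0.02146/0.1579) = 7.52 × 0.1359 = 1.022 mA.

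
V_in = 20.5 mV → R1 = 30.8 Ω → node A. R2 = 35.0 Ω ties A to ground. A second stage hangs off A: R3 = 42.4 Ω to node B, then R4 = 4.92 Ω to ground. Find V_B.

V_B ≈ 0.842 mV

Node A sees R2 in parallel with the series input of stage 2, R3 + R4 = 47.32 Ω.
Effective lower resistance at A: R2 ‖ 47.32 = 20.12 Ω.
So V_A = 20.5 × 0.3951 = 8.100 mV.
Stage 2 is unloaded, so V_B = V_A · R4/(R3+R4) = 8.100 × 4.92/47.32 = 0.8422 mV.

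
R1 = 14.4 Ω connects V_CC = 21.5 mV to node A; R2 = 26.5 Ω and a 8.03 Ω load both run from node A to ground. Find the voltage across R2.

V_out ≈ 6.44 mV

R2 ‖ R_L = (26.5 × 8.03)/(26.5 + 8.03) = 6.163 Ω.
Voltage divider with the loaded lower leg: V_out = 21.5 × 6.163/(14.4 + 6.163) = 21.5 × 0.2997 = 6.444 mV.
(Unloaded it would be 13.9 mV; the load pulls it down.)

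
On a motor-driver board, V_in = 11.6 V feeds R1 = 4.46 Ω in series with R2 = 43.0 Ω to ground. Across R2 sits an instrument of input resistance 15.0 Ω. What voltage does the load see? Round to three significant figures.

V_out ≈ 8.28 V

R2 ‖ R_L = (43.0 × 15.0)/(43.0 + 15.0) = 11.12 Ω.
Now apply the divider: V_out = 11.6 × 0.7137 = 8.279 V.
(Unloaded it would be 10.5 V; the load pulls it down.)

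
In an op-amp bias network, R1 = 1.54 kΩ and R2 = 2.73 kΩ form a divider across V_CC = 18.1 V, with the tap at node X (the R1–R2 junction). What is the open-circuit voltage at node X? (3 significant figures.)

With X open, the divider is unloaded: V_th = 18.1 × 2.73/4.270 = 11.57 V.

V_th ≈ 11.6 V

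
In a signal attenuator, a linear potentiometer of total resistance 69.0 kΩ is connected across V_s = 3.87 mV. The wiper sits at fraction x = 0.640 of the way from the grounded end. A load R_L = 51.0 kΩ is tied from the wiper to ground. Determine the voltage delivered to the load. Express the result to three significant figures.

V_out ≈ 1.89 mV

Split the track: R_lower = x·R_p = 44.16 kΩ, R_upper = (1−x)·R_p = 24.84 kΩ.
R_L loads the lower segment: effective lower R = 23.67 kΩ.
Then V_out = V_s · 23.67/(24.84 + 23.67) = 1.888 mV.
(Unloaded: V_out = x·V_s = 2.48 mV.)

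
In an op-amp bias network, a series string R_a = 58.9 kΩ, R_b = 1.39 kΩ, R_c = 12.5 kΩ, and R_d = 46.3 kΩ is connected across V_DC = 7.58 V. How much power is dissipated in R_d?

P ≈ 0.188 mW

ΣR = 119.1 kΩ → I = 7.58/119.1 = 0.06365 mA.
P = I²R = 0.004051 × 46.3 = 0.1876 mW.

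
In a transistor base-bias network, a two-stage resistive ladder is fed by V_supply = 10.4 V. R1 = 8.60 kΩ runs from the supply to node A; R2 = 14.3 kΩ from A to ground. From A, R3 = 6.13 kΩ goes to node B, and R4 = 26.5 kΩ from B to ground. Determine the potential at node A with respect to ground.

Node A sees R2 in parallel with the series input of stage 2, R3 + R4 = 32.63 kΩ.
R2 ‖ (R3+R4) = 9.943 kΩ.
V_A = 10.4 × 9.943/(8.60 + 9.943) = 5.577 V.

V_A ≈ 5.58 V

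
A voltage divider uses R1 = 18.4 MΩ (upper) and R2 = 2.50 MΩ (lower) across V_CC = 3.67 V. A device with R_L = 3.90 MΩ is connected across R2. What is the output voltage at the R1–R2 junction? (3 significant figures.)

V_out ≈ 0.281 V

First combine the lower leg with the load: R2 ‖ R_L = 1.523 MΩ.
Then V_out = V_CC · R2'/(R1 + R2') = 3.67 × 1.523/19.92 = 0.2806 V.
(Unloaded it would be 0.439 V; the load pulls it down.)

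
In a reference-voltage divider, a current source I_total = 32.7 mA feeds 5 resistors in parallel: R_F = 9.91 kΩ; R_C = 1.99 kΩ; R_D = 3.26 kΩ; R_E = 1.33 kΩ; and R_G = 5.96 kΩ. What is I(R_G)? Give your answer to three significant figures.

I ≈ 3.00 mA

Conductances: ΣG = 1/9.91 + 1/1.99 + 1/3.26 + 1/1.33 + 1/5.96 = 1.830 (1/kΩ).
Current divider: I(R_G) = I_total · G_k/ΣG = 32.7 × (0.1678/1.830) = 32.7 × 0.09169 = 2.998 mA.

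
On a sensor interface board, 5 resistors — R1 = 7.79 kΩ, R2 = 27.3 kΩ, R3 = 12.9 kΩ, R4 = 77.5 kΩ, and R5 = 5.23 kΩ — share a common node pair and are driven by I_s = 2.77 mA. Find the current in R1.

Total conductance ΣG = 1/7.79 + 1/27.3 + 1/12.9 + 1/77.5 + 1/5.23 = 0.4466 (units of 1/kΩ).
By the current-divider rule, I = I_s · G_k/ΣG = 2.77 × 0.2874 = 0.7962 mA.

I ≈ 0.796 mA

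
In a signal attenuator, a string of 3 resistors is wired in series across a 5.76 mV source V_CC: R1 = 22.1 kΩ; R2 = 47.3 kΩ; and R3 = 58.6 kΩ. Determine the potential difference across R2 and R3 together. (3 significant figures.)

V ≈ 4.77 mV

Total series resistance ΣR = 22.1 + 47.3 + 58.6 = 128.0 kΩ.
R_{R2..R3} = 47.3 + 58.6 = 105.9 kΩ.
V = V_CC · R/ΣR = 5.76 × 0.8273 = 4.766 mV.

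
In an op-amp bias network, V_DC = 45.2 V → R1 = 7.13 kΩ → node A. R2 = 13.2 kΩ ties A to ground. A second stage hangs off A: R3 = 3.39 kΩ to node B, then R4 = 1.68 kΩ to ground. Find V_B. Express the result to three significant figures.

Looking into the second stage from A: R3 + R4 = 5.070 kΩ appears in parallel with R2.
Effective lower resistance at A: R2 ‖ 5.070 = 3.663 kΩ.
So V_A = 45.2 × 0.3394 = 15.34 V.
Stage 2 is unloaded, so V_B = V_A · R4/(R3+R4) = 15.34 × 1.68/5.070 = 5.083 V.

V_B ≈ 5.08 V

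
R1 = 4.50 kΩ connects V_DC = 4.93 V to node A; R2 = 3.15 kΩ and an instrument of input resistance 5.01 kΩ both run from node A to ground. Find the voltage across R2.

V_out ≈ 1.48 V

R2 ‖ R_L = (3.15 × 5.01)/(3.15 + 5.01) = 1.934 kΩ.
Then V_out = V_DC · R2'/(R1 + R2') = 4.93 × 1.934/6.434 = 1.482 V.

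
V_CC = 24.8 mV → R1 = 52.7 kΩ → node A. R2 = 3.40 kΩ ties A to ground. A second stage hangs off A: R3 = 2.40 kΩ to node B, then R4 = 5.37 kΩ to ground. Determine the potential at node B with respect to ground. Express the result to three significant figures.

V_B ≈ 0.736 mV

Node A sees R2 in parallel with the series input of stage 2, R3 + R4 = 7.770 kΩ.
R2 ‖ (R3+R4) = 2.365 kΩ.
V_A = 24.8 × 2.365/(52.7 + 2.365) = 1.065 mV.
V_B = V_A × 0.6911 = 0.7362 mV.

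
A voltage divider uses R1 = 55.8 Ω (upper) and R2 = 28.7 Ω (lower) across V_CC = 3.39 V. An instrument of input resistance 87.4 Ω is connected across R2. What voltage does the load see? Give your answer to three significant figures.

V_out ≈ 0.946 V

The load sits in parallel with R2, giving an effective lower resistance R2' = R2·R_L/(R2+R_L) = 21.61 Ω.
Then V_out = V_CC · R2'/(R1 + R2') = 3.39 × 21.61/77.41 = 0.9462 V.
(Unloaded it would be 1.15 V; the load pulls it down.)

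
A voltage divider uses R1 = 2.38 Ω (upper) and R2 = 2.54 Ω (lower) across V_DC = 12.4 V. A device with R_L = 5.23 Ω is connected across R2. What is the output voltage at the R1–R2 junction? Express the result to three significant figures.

The load sits in parallel with R2, giving an effective lower resistance R2' = R2·R_L/(R2+R_L) = 1.710 Ω.
Then V_out = V_DC · R2'/(R1 + R2') = 12.4 × 1.710/4.090 = 5.184 V.

V_out ≈ 5.18 V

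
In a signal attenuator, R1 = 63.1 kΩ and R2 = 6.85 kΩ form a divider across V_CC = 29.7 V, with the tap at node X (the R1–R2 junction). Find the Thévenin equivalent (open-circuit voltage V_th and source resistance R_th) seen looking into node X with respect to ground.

V_th is the unloaded tap voltage: V_CC · R2/(R1+R2) = 29.7 × 0.09793 = 2.908 V.
With V_CC suppressed (replaced by a short), R_th = R1 ‖ R2 = (63.10 × 6.85)/(63.10 + 6.85) = 6.179 kΩ.

V_th ≈ 2.91 V, R_th ≈ 6.18 kΩ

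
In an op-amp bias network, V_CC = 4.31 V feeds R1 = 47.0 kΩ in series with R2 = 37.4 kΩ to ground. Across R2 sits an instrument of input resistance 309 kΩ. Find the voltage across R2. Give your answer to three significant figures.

V_out ≈ 1.79 V

First combine the lower leg with the load: R2 ‖ R_L = 33.36 kΩ.
Voltage divider with the loaded lower leg: V_out = 4.31 × 33.36/(47.0 + 33.36) = 4.31 × 0.4151 = 1.789 V.
(Unloaded it would be 1.91 V; the load pulls it down.)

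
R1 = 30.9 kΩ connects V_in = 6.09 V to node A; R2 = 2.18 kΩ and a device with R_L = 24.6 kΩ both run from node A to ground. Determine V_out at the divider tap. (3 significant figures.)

R2 ‖ R_L = (2.18 × 24.6)/(2.18 + 24.6) = 2.003 kΩ.
Then V_out = V_in · R2'/(R1 + R2') = 6.09 × 2.003/32.90 = 0.3707 V.
(Unloaded it would be 0.401 V; the load pulls it down.)

V_out ≈ 0.371 V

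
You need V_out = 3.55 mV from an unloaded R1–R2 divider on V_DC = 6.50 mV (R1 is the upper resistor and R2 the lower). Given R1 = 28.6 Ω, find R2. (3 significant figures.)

R2 ≈ 34.4 Ω

V_out/V_DC = R2/(R1+R2) = 0.5462.
R2 = R1 · 0.5462/(1 − 0.5462) = 34.42 Ω.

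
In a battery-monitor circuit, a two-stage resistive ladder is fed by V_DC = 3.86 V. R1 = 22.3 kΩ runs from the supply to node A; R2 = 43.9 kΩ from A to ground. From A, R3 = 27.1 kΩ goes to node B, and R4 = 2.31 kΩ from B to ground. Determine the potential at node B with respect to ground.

V_B ≈ 0.134 V

Looking into the second stage from A: R3 + R4 = 29.41 kΩ appears in parallel with R2.
R2 ‖ (R3+R4) = 17.61 kΩ.
First divider: V_A = V_DC · 17.61/(22.3 + 17.61) = 1.703 V.
V_B = V_A × 0.07854 = 0.1338 V.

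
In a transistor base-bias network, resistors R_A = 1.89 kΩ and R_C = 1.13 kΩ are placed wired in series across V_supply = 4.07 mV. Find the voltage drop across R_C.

V ≈ 1.52 mV

Total series resistance ΣR = 1.89 + 1.13 = 3.020 kΩ.
By the voltage-divider rule, V = 4.07 × 1.130/3.020 = 1.523 mV.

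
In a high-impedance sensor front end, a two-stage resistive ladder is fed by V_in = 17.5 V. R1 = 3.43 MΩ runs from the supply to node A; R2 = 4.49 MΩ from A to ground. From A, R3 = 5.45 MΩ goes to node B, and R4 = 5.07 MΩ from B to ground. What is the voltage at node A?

V_A ≈ 8.37 V

The second stage (R3 + R4 = 10.52 MΩ) loads node A in parallel with R2.
R2 ‖ (R3+R4) = 3.147 MΩ.
So V_A = 17.5 × 0.4785 = 8.373 V.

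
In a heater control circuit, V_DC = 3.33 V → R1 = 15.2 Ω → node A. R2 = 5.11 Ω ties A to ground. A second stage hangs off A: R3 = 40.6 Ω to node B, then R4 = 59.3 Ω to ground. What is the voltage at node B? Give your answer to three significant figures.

V_B ≈ 0.479 V

The second stage (R3 + R4 = 99.90 Ω) loads node A in parallel with R2.
R2 ‖ (R3+R4) = 4.861 Ω.
First divider: V_A = V_DC · 4.861/(15.2 + 4.861) = 0.8069 V.
Stage 2 is unloaded, so V_B = V_A · R4/(R3+R4) = 0.8069 × 59.3/99.90 = 0.4790 V.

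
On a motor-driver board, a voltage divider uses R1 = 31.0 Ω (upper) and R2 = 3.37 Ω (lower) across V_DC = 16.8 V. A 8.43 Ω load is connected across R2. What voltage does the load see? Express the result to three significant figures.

The load sits in parallel with R2, giving an effective lower resistance R2' = R2·R_L/(R2+R_L) = 2.408 Ω.
Now apply the divider: V_out = 16.8 × 0.07207 = 1.211 V.
(Unloaded it would be 1.65 V; the load pulls it down.)

V_out ≈ 1.21 V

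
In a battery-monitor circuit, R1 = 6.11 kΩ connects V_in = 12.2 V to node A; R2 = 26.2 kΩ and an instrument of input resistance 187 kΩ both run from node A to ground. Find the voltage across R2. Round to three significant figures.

The load sits in parallel with R2, giving an effective lower resistance R2' = R2·R_L/(R2+R_L) = 22.98 kΩ.
Now apply the divider: V_out = 12.2 × 0.7900 = 9.638 V.

V_out ≈ 9.64 V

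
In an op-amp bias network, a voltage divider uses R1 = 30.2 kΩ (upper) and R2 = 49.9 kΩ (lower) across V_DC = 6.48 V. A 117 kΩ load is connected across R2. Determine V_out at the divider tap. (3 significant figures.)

V_out ≈ 3.48 V

R2 ‖ R_L = (49.9 × 117)/(49.9 + 117) = 34.98 kΩ.
Voltage divider with the loaded lower leg: V_out = 6.48 × 34.98/(30.2 + 34.98) = 6.48 × 0.5367 = 3.478 V.
(Unloaded it would be 4.04 V; the load pulls it down.)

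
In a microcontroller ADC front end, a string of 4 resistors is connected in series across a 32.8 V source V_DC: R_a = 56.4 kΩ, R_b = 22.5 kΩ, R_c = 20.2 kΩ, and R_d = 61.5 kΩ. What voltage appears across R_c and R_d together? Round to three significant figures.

ΣR = 56.4 + 22.5 + 20.2 + 61.5 = 160.6 kΩ.
R_{R_c..R_d} = 20.2 + 61.5 = 81.70 kΩ.
By the voltage-divider rule, V = 32.8 × 81.70/160.6 = 16.69 V.

V ≈ 16.7 V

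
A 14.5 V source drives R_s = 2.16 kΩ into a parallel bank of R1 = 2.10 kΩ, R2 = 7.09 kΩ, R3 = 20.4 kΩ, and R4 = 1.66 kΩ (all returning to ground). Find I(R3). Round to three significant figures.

I ≈ 0.190 mA

Equivalent of the parallel group: R_p = 0.7882 kΩ.
V_A = 14.5 × 0.7882/2.948 = 3.877 V.
I(R3) = V_A / R3 = 3.877/20.4 = 0.1900 mA.
(Equivalently: I_total = 4.918 mA, then current-divider fraction G_k/ΣG = 0.03864.)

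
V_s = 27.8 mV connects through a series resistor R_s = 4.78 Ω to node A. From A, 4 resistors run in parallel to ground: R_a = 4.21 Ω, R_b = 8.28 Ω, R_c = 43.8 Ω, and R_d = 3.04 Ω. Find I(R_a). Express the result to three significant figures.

Parallel bank: R_p = 1/(1/4.21 + 1/8.28 + 1/43.8 + 1/3.04) = 1.408 Ω.
V_A = 27.8 × 1.408/6.188 = 6.327 mV.
Branch current I = V_A/R_a = 6.327/4.21 = 1.503 mA.
(Check via current divider: I_total = 4.492 mA; share G_k/ΣG = 0.3345 → same result.)

I ≈ 1.50 mA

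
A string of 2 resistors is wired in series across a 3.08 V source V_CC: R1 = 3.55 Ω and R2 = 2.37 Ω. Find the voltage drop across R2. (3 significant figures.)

Series total: ΣR = 3.55 + 2.37 = 5.920 Ω.
By the voltage-divider rule, V = 3.08 × 2.370/5.920 = 1.233 V.

V ≈ 1.23 V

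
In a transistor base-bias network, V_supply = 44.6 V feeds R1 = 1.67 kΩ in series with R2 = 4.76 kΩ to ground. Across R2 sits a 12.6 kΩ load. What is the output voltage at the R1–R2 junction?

V_out ≈ 30.1 V

The load sits in parallel with R2, giving an effective lower resistance R2' = R2·R_L/(R2+R_L) = 3.455 kΩ.
Voltage divider with the loaded lower leg: V_out = 44.6 × 3.455/(1.67 + 3.455) = 44.6 × 0.6741 = 30.07 V.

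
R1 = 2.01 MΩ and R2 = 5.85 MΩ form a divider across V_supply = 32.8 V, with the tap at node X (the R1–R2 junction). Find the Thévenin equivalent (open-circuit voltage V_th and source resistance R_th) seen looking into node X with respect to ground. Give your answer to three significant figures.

With X open, the divider is unloaded: V_th = 32.8 × 5.85/7.860 = 24.41 V.
With V_supply suppressed (replaced by a short), R_th = R1 ‖ R2 = (2.010 × 5.85)/(2.010 + 5.85) = 1.496 MΩ.

V_th ≈ 24.4 V, R_th ≈ 1.50 MΩ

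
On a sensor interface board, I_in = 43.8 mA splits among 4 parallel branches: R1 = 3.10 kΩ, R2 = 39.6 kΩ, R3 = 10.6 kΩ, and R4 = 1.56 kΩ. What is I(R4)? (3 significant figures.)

Total conductance ΣG = 1/3.10 + 1/39.6 + 1/10.6 + 1/1.56 = 1.083 (units of 1/kΩ).
Current divider: I(R4) = I_in · G_k/ΣG = 43.8 × (0.6410/1.083) = 43.8 × 0.5918 = 25.92 mA.

I ≈ 25.9 mA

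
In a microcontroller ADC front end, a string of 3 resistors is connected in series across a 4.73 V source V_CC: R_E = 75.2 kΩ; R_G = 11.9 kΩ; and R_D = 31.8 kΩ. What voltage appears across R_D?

V ≈ 1.27 V

Series total: ΣR = 75.2 + 11.9 + 31.8 = 118.9 kΩ.
V = V_CC · R/ΣR = 4.73 × 0.2675 = 1.265 V.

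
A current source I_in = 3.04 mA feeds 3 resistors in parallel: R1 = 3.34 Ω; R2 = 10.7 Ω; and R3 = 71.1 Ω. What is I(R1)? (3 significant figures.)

Conductances: ΣG = 1/3.34 + 1/10.7 + 1/71.1 = 0.4069 (1/Ω).
R1 takes the fraction G_k/ΣG = 0.2994/0.4069 = 0.7358, so I = 3.04 × 0.7358 = 2.237 mA.

I ≈ 2.24 mA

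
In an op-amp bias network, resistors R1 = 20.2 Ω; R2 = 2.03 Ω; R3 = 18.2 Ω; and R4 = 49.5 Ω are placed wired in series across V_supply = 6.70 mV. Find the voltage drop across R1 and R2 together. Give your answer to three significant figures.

V ≈ 1.66 mV

Total series resistance ΣR = 20.2 + 2.03 + 18.2 + 49.5 = 89.93 Ω.
R_{R1..R2} = 20.2 + 2.03 = 22.23 Ω.
By the voltage-divider rule, V = 6.70 × 22.23/89.93 = 1.656 mV.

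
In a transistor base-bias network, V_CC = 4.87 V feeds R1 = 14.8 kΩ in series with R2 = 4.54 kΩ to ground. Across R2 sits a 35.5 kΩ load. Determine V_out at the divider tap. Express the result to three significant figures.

The load sits in parallel with R2, giving an effective lower resistance R2' = R2·R_L/(R2+R_L) = 4.025 kΩ.
Voltage divider with the loaded lower leg: V_out = 4.87 × 4.025/(14.8 + 4.025) = 4.87 × 0.2138 = 1.041 V.

V_out ≈ 1.04 V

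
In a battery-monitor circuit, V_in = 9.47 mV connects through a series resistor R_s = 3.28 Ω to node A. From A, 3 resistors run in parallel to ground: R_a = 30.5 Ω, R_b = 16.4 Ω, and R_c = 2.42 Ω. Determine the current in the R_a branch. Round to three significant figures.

I ≈ 0.117 mA

Combine the parallel branches: R_p = (1/30.5 + 1/16.4 + 1/2.42)⁻¹ = 1.972 Ω.
V_A by voltage divider: V_A = 9.47 × 1.972/(3.28 + 1.972) = 3.556 mV.
I(R_a) = V_A / R_a = 3.556/30.5 = 0.1166 mA.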